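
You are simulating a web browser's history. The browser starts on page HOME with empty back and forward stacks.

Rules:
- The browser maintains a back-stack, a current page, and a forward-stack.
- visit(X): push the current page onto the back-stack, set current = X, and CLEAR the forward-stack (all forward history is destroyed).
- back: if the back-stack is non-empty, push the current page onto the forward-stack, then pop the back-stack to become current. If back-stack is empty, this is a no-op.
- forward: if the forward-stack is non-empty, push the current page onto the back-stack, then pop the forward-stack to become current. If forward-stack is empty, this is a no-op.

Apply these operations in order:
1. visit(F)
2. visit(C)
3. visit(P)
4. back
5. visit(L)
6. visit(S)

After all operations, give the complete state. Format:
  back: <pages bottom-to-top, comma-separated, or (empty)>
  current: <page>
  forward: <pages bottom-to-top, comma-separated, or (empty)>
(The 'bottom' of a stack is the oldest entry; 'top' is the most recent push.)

After 1 (visit(F)): cur=F back=1 fwd=0
After 2 (visit(C)): cur=C back=2 fwd=0
After 3 (visit(P)): cur=P back=3 fwd=0
After 4 (back): cur=C back=2 fwd=1
After 5 (visit(L)): cur=L back=3 fwd=0
After 6 (visit(S)): cur=S back=4 fwd=0

Answer: back: HOME,F,C,L
current: S
forward: (empty)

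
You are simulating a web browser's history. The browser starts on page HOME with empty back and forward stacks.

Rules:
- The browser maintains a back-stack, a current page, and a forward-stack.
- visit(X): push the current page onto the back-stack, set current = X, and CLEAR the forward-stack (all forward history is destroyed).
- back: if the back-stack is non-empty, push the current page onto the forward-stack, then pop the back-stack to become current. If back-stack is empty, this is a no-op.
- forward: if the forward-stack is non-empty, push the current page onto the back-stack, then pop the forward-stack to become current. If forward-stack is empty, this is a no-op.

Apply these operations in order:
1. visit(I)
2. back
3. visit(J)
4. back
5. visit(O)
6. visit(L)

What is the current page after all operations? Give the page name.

After 1 (visit(I)): cur=I back=1 fwd=0
After 2 (back): cur=HOME back=0 fwd=1
After 3 (visit(J)): cur=J back=1 fwd=0
After 4 (back): cur=HOME back=0 fwd=1
After 5 (visit(O)): cur=O back=1 fwd=0
After 6 (visit(L)): cur=L back=2 fwd=0

Answer: L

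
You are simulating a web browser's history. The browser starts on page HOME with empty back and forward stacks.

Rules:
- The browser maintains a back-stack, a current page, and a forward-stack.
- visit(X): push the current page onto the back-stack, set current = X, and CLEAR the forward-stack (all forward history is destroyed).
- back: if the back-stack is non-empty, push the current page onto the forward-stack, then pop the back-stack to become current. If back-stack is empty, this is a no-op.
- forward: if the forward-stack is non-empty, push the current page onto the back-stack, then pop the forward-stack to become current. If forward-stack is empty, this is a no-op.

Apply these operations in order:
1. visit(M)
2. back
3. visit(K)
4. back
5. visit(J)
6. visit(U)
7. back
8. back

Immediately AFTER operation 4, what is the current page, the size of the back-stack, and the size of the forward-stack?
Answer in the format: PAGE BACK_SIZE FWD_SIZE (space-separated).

After 1 (visit(M)): cur=M back=1 fwd=0
After 2 (back): cur=HOME back=0 fwd=1
After 3 (visit(K)): cur=K back=1 fwd=0
After 4 (back): cur=HOME back=0 fwd=1

HOME 0 1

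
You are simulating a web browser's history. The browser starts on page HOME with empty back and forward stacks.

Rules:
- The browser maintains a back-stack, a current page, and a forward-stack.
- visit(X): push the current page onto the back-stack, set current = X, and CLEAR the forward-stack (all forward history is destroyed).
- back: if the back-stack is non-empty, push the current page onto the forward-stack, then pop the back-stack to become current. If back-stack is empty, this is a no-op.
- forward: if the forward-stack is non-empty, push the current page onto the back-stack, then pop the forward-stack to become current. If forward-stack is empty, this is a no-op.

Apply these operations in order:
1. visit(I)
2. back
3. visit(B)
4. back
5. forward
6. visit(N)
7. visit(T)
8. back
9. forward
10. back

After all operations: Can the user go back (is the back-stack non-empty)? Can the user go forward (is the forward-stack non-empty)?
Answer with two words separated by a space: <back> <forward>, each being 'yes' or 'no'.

Answer: yes yes

Derivation:
After 1 (visit(I)): cur=I back=1 fwd=0
After 2 (back): cur=HOME back=0 fwd=1
After 3 (visit(B)): cur=B back=1 fwd=0
After 4 (back): cur=HOME back=0 fwd=1
After 5 (forward): cur=B back=1 fwd=0
After 6 (visit(N)): cur=N back=2 fwd=0
After 7 (visit(T)): cur=T back=3 fwd=0
After 8 (back): cur=N back=2 fwd=1
After 9 (forward): cur=T back=3 fwd=0
After 10 (back): cur=N back=2 fwd=1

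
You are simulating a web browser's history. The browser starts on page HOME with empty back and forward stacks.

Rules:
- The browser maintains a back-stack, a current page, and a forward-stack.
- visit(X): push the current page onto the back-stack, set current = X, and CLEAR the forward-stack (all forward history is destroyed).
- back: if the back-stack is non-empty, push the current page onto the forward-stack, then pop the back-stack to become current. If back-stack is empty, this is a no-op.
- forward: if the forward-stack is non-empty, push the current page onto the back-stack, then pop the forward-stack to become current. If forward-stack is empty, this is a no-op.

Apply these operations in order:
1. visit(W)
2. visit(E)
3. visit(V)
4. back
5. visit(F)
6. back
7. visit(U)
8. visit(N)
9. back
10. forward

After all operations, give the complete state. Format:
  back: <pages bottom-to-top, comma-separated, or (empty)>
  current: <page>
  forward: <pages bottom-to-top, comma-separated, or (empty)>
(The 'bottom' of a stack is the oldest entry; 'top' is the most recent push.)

Answer: back: HOME,W,E,U
current: N
forward: (empty)

Derivation:
After 1 (visit(W)): cur=W back=1 fwd=0
After 2 (visit(E)): cur=E back=2 fwd=0
After 3 (visit(V)): cur=V back=3 fwd=0
After 4 (back): cur=E back=2 fwd=1
After 5 (visit(F)): cur=F back=3 fwd=0
After 6 (back): cur=E back=2 fwd=1
After 7 (visit(U)): cur=U back=3 fwd=0
After 8 (visit(N)): cur=N back=4 fwd=0
After 9 (back): cur=U back=3 fwd=1
After 10 (forward): cur=N back=4 fwd=0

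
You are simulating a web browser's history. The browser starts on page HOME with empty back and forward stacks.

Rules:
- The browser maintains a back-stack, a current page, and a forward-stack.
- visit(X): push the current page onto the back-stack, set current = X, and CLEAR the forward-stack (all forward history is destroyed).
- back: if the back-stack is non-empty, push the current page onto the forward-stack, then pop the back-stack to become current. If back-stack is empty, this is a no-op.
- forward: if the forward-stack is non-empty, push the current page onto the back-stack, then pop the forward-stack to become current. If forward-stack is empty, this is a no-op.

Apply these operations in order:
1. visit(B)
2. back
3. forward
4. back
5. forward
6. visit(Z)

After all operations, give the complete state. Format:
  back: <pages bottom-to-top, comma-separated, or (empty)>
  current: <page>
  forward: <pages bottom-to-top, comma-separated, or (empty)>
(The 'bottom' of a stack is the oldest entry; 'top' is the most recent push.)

Answer: back: HOME,B
current: Z
forward: (empty)

Derivation:
After 1 (visit(B)): cur=B back=1 fwd=0
After 2 (back): cur=HOME back=0 fwd=1
After 3 (forward): cur=B back=1 fwd=0
After 4 (back): cur=HOME back=0 fwd=1
After 5 (forward): cur=B back=1 fwd=0
After 6 (visit(Z)): cur=Z back=2 fwd=0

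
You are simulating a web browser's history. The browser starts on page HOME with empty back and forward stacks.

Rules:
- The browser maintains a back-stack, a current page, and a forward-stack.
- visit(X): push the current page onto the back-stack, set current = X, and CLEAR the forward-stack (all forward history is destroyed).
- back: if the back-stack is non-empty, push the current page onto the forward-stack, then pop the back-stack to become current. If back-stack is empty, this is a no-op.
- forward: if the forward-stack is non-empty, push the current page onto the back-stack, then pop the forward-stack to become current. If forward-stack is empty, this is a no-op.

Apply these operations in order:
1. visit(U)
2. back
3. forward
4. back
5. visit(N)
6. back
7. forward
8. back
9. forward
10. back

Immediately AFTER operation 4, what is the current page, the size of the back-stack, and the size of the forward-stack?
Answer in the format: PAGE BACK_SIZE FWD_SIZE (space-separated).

After 1 (visit(U)): cur=U back=1 fwd=0
After 2 (back): cur=HOME back=0 fwd=1
After 3 (forward): cur=U back=1 fwd=0
After 4 (back): cur=HOME back=0 fwd=1

HOME 0 1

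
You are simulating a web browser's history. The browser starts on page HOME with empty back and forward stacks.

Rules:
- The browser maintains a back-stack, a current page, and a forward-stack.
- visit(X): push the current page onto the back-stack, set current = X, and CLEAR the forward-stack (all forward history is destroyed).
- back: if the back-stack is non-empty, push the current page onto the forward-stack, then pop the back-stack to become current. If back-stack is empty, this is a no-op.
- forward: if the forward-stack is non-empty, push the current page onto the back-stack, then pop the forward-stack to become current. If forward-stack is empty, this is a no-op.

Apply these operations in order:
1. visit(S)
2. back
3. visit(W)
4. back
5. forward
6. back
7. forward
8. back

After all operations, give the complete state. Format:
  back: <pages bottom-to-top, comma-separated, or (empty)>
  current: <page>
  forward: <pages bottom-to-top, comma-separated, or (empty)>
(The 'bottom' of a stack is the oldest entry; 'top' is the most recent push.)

After 1 (visit(S)): cur=S back=1 fwd=0
After 2 (back): cur=HOME back=0 fwd=1
After 3 (visit(W)): cur=W back=1 fwd=0
After 4 (back): cur=HOME back=0 fwd=1
After 5 (forward): cur=W back=1 fwd=0
After 6 (back): cur=HOME back=0 fwd=1
After 7 (forward): cur=W back=1 fwd=0
After 8 (back): cur=HOME back=0 fwd=1

Answer: back: (empty)
current: HOME
forward: W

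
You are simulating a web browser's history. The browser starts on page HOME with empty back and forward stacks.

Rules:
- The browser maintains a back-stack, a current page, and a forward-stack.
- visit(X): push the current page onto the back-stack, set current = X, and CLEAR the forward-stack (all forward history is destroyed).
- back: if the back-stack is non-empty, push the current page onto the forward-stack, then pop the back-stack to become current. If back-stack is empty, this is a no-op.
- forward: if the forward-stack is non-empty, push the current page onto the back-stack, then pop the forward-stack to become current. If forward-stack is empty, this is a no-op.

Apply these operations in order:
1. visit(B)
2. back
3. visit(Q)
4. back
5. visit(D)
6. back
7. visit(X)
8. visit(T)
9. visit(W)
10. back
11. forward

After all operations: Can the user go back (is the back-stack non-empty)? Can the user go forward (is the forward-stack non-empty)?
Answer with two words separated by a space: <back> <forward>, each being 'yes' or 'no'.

After 1 (visit(B)): cur=B back=1 fwd=0
After 2 (back): cur=HOME back=0 fwd=1
After 3 (visit(Q)): cur=Q back=1 fwd=0
After 4 (back): cur=HOME back=0 fwd=1
After 5 (visit(D)): cur=D back=1 fwd=0
After 6 (back): cur=HOME back=0 fwd=1
After 7 (visit(X)): cur=X back=1 fwd=0
After 8 (visit(T)): cur=T back=2 fwd=0
After 9 (visit(W)): cur=W back=3 fwd=0
After 10 (back): cur=T back=2 fwd=1
After 11 (forward): cur=W back=3 fwd=0

Answer: yes no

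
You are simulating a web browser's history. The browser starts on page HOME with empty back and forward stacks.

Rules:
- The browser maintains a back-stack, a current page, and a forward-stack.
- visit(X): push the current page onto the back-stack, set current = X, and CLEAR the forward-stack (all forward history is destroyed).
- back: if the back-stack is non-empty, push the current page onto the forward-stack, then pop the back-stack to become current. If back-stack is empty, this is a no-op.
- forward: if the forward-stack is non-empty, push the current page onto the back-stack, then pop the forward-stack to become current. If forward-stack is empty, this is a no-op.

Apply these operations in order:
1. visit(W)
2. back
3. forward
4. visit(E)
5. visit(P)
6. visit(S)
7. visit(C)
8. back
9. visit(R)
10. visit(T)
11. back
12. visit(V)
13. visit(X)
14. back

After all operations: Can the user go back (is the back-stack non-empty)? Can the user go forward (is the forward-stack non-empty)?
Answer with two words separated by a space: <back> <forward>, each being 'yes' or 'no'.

Answer: yes yes

Derivation:
After 1 (visit(W)): cur=W back=1 fwd=0
After 2 (back): cur=HOME back=0 fwd=1
After 3 (forward): cur=W back=1 fwd=0
After 4 (visit(E)): cur=E back=2 fwd=0
After 5 (visit(P)): cur=P back=3 fwd=0
After 6 (visit(S)): cur=S back=4 fwd=0
After 7 (visit(C)): cur=C back=5 fwd=0
After 8 (back): cur=S back=4 fwd=1
After 9 (visit(R)): cur=R back=5 fwd=0
After 10 (visit(T)): cur=T back=6 fwd=0
After 11 (back): cur=R back=5 fwd=1
After 12 (visit(V)): cur=V back=6 fwd=0
After 13 (visit(X)): cur=X back=7 fwd=0
After 14 (back): cur=V back=6 fwd=1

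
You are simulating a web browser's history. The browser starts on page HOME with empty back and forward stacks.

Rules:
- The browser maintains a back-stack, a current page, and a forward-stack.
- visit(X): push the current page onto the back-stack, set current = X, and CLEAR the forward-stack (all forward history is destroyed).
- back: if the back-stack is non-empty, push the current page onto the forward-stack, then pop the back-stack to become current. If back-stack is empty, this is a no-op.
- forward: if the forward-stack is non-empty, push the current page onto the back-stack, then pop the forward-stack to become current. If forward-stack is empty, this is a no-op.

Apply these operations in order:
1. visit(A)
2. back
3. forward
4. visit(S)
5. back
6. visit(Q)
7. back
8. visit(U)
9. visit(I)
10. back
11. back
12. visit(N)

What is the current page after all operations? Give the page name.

After 1 (visit(A)): cur=A back=1 fwd=0
After 2 (back): cur=HOME back=0 fwd=1
After 3 (forward): cur=A back=1 fwd=0
After 4 (visit(S)): cur=S back=2 fwd=0
After 5 (back): cur=A back=1 fwd=1
After 6 (visit(Q)): cur=Q back=2 fwd=0
After 7 (back): cur=A back=1 fwd=1
After 8 (visit(U)): cur=U back=2 fwd=0
After 9 (visit(I)): cur=I back=3 fwd=0
After 10 (back): cur=U back=2 fwd=1
After 11 (back): cur=A back=1 fwd=2
After 12 (visit(N)): cur=N back=2 fwd=0

Answer: N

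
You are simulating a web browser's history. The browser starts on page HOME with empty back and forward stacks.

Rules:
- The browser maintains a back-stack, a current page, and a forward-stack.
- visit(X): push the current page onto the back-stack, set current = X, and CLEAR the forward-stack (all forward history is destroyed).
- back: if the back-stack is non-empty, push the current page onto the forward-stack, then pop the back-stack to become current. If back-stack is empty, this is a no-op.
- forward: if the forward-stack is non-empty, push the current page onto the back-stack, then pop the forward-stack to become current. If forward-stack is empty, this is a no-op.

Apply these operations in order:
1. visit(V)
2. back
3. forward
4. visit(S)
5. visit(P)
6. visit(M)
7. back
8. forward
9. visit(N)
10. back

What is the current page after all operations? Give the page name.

Answer: M

Derivation:
After 1 (visit(V)): cur=V back=1 fwd=0
After 2 (back): cur=HOME back=0 fwd=1
After 3 (forward): cur=V back=1 fwd=0
After 4 (visit(S)): cur=S back=2 fwd=0
After 5 (visit(P)): cur=P back=3 fwd=0
After 6 (visit(M)): cur=M back=4 fwd=0
After 7 (back): cur=P back=3 fwd=1
After 8 (forward): cur=M back=4 fwd=0
After 9 (visit(N)): cur=N back=5 fwd=0
After 10 (back): cur=M back=4 fwd=1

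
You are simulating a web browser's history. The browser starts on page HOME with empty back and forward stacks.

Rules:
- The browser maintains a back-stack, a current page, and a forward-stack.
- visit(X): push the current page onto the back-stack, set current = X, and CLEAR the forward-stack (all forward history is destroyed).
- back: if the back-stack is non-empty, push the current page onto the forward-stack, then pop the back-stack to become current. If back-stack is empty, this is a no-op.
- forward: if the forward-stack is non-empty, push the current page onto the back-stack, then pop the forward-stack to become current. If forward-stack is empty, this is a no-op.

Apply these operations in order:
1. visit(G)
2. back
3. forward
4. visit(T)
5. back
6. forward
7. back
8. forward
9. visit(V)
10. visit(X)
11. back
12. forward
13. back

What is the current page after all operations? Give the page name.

After 1 (visit(G)): cur=G back=1 fwd=0
After 2 (back): cur=HOME back=0 fwd=1
After 3 (forward): cur=G back=1 fwd=0
After 4 (visit(T)): cur=T back=2 fwd=0
After 5 (back): cur=G back=1 fwd=1
After 6 (forward): cur=T back=2 fwd=0
After 7 (back): cur=G back=1 fwd=1
After 8 (forward): cur=T back=2 fwd=0
After 9 (visit(V)): cur=V back=3 fwd=0
After 10 (visit(X)): cur=X back=4 fwd=0
After 11 (back): cur=V back=3 fwd=1
After 12 (forward): cur=X back=4 fwd=0
After 13 (back): cur=V back=3 fwd=1

Answer: V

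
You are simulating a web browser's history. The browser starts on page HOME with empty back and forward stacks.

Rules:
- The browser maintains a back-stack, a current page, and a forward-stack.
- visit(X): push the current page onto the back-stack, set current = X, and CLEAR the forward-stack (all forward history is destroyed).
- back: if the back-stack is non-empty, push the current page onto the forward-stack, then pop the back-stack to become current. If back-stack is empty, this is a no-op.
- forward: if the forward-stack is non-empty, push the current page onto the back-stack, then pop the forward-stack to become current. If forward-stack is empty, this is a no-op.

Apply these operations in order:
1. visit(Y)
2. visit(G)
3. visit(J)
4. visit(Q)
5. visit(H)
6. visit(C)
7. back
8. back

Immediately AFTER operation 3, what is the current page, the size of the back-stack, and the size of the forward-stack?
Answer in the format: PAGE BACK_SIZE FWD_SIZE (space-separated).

After 1 (visit(Y)): cur=Y back=1 fwd=0
After 2 (visit(G)): cur=G back=2 fwd=0
After 3 (visit(J)): cur=J back=3 fwd=0

J 3 0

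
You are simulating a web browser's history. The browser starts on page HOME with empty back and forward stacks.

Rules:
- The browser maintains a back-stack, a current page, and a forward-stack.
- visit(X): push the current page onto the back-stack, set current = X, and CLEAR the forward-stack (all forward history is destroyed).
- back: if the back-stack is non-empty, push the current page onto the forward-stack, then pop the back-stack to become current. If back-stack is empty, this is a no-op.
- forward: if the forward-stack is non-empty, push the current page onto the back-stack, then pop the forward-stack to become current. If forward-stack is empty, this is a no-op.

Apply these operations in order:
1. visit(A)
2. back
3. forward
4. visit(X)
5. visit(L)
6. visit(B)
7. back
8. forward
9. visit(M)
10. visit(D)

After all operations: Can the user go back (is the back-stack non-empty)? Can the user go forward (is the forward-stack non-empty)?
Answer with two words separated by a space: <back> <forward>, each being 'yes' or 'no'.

After 1 (visit(A)): cur=A back=1 fwd=0
After 2 (back): cur=HOME back=0 fwd=1
After 3 (forward): cur=A back=1 fwd=0
After 4 (visit(X)): cur=X back=2 fwd=0
After 5 (visit(L)): cur=L back=3 fwd=0
After 6 (visit(B)): cur=B back=4 fwd=0
After 7 (back): cur=L back=3 fwd=1
After 8 (forward): cur=B back=4 fwd=0
After 9 (visit(M)): cur=M back=5 fwd=0
After 10 (visit(D)): cur=D back=6 fwd=0

Answer: yes no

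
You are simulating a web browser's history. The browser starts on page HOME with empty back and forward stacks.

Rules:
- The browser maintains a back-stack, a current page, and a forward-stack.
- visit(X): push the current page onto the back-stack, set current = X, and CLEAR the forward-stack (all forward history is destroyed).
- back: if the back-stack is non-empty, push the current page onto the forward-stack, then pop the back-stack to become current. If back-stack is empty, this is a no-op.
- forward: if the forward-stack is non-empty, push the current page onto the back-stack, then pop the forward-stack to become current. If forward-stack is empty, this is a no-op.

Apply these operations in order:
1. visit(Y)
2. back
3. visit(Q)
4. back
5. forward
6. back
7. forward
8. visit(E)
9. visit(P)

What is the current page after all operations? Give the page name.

Answer: P

Derivation:
After 1 (visit(Y)): cur=Y back=1 fwd=0
After 2 (back): cur=HOME back=0 fwd=1
After 3 (visit(Q)): cur=Q back=1 fwd=0
After 4 (back): cur=HOME back=0 fwd=1
After 5 (forward): cur=Q back=1 fwd=0
After 6 (back): cur=HOME back=0 fwd=1
After 7 (forward): cur=Q back=1 fwd=0
After 8 (visit(E)): cur=E back=2 fwd=0
After 9 (visit(P)): cur=P back=3 fwd=0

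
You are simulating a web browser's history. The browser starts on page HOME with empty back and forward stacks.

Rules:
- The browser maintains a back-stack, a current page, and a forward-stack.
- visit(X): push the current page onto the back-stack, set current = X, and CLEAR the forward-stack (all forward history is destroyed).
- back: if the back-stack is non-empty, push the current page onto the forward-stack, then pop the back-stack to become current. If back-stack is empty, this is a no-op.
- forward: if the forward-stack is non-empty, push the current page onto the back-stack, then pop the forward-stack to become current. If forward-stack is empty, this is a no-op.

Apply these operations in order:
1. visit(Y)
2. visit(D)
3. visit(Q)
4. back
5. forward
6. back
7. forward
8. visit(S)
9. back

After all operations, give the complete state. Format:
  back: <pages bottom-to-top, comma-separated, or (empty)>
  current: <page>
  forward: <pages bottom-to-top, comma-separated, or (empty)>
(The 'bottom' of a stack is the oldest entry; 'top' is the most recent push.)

After 1 (visit(Y)): cur=Y back=1 fwd=0
After 2 (visit(D)): cur=D back=2 fwd=0
After 3 (visit(Q)): cur=Q back=3 fwd=0
After 4 (back): cur=D back=2 fwd=1
After 5 (forward): cur=Q back=3 fwd=0
After 6 (back): cur=D back=2 fwd=1
After 7 (forward): cur=Q back=3 fwd=0
After 8 (visit(S)): cur=S back=4 fwd=0
After 9 (back): cur=Q back=3 fwd=1

Answer: back: HOME,Y,D
current: Q
forward: S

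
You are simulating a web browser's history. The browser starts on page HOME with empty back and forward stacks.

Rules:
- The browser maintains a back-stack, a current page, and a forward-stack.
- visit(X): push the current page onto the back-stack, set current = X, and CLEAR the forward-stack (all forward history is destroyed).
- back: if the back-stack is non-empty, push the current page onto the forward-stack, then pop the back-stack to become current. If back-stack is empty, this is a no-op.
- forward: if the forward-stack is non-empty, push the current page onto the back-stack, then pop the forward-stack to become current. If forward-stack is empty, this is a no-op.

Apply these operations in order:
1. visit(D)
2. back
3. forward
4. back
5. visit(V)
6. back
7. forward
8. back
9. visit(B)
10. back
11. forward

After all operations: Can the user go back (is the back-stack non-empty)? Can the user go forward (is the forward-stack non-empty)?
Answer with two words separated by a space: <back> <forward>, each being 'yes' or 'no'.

After 1 (visit(D)): cur=D back=1 fwd=0
After 2 (back): cur=HOME back=0 fwd=1
After 3 (forward): cur=D back=1 fwd=0
After 4 (back): cur=HOME back=0 fwd=1
After 5 (visit(V)): cur=V back=1 fwd=0
After 6 (back): cur=HOME back=0 fwd=1
After 7 (forward): cur=V back=1 fwd=0
After 8 (back): cur=HOME back=0 fwd=1
After 9 (visit(B)): cur=B back=1 fwd=0
After 10 (back): cur=HOME back=0 fwd=1
After 11 (forward): cur=B back=1 fwd=0

Answer: yes no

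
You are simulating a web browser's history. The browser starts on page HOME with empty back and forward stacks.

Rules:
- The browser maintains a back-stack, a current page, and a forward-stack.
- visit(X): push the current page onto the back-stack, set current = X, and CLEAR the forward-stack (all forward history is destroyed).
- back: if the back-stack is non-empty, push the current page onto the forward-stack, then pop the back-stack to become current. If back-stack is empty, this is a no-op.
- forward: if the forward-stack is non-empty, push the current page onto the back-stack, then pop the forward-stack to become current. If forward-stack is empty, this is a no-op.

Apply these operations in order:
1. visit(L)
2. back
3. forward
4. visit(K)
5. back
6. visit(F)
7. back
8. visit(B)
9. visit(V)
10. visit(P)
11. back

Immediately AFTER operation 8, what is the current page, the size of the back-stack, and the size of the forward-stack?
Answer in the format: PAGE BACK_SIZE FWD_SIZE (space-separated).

After 1 (visit(L)): cur=L back=1 fwd=0
After 2 (back): cur=HOME back=0 fwd=1
After 3 (forward): cur=L back=1 fwd=0
After 4 (visit(K)): cur=K back=2 fwd=0
After 5 (back): cur=L back=1 fwd=1
After 6 (visit(F)): cur=F back=2 fwd=0
After 7 (back): cur=L back=1 fwd=1
After 8 (visit(B)): cur=B back=2 fwd=0

B 2 0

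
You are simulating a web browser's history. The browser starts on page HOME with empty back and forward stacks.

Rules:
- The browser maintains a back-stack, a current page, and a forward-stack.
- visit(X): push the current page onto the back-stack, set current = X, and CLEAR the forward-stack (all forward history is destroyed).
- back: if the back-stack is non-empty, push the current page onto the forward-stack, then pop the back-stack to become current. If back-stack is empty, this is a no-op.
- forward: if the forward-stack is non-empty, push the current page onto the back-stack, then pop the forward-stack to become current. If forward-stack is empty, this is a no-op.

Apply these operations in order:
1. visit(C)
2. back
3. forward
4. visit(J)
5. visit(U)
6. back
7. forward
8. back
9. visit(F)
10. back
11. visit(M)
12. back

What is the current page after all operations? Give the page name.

Answer: J

Derivation:
After 1 (visit(C)): cur=C back=1 fwd=0
After 2 (back): cur=HOME back=0 fwd=1
After 3 (forward): cur=C back=1 fwd=0
After 4 (visit(J)): cur=J back=2 fwd=0
After 5 (visit(U)): cur=U back=3 fwd=0
After 6 (back): cur=J back=2 fwd=1
After 7 (forward): cur=U back=3 fwd=0
After 8 (back): cur=J back=2 fwd=1
After 9 (visit(F)): cur=F back=3 fwd=0
After 10 (back): cur=J back=2 fwd=1
After 11 (visit(M)): cur=M back=3 fwd=0
After 12 (back): cur=J back=2 fwd=1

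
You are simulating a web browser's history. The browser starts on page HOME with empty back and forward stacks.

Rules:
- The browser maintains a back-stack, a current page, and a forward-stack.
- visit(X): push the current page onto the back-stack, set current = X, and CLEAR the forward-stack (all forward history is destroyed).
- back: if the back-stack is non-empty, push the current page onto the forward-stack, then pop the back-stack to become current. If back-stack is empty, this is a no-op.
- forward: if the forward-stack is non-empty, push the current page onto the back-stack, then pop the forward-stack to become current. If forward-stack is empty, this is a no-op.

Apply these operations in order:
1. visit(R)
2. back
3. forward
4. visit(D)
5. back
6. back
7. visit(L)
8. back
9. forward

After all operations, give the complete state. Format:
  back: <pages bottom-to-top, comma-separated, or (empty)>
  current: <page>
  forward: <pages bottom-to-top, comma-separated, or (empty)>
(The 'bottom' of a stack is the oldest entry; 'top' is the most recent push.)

After 1 (visit(R)): cur=R back=1 fwd=0
After 2 (back): cur=HOME back=0 fwd=1
After 3 (forward): cur=R back=1 fwd=0
After 4 (visit(D)): cur=D back=2 fwd=0
After 5 (back): cur=R back=1 fwd=1
After 6 (back): cur=HOME back=0 fwd=2
After 7 (visit(L)): cur=L back=1 fwd=0
After 8 (back): cur=HOME back=0 fwd=1
After 9 (forward): cur=L back=1 fwd=0

Answer: back: HOME
current: L
forward: (empty)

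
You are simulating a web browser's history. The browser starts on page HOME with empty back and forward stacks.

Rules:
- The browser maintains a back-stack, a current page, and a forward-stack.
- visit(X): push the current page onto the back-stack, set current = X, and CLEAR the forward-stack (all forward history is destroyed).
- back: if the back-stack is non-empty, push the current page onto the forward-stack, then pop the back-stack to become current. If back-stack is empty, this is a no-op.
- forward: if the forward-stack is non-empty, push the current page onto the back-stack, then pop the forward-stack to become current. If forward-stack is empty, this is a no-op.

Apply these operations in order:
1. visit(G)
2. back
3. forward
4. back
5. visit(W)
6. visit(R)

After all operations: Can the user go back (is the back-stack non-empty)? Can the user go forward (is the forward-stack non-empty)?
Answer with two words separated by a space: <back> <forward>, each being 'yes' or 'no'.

After 1 (visit(G)): cur=G back=1 fwd=0
After 2 (back): cur=HOME back=0 fwd=1
After 3 (forward): cur=G back=1 fwd=0
After 4 (back): cur=HOME back=0 fwd=1
After 5 (visit(W)): cur=W back=1 fwd=0
After 6 (visit(R)): cur=R back=2 fwd=0

Answer: yes no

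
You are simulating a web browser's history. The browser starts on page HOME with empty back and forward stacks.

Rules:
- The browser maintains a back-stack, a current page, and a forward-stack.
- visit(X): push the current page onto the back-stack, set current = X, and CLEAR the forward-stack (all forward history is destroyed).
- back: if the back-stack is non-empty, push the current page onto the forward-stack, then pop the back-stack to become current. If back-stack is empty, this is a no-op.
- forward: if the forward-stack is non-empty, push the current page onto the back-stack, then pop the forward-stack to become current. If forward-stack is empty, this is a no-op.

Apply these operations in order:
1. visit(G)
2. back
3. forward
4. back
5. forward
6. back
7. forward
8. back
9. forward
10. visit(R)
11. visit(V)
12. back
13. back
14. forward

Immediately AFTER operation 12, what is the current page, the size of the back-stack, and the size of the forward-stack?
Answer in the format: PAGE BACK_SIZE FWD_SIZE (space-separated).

After 1 (visit(G)): cur=G back=1 fwd=0
After 2 (back): cur=HOME back=0 fwd=1
After 3 (forward): cur=G back=1 fwd=0
After 4 (back): cur=HOME back=0 fwd=1
After 5 (forward): cur=G back=1 fwd=0
After 6 (back): cur=HOME back=0 fwd=1
After 7 (forward): cur=G back=1 fwd=0
After 8 (back): cur=HOME back=0 fwd=1
After 9 (forward): cur=G back=1 fwd=0
After 10 (visit(R)): cur=R back=2 fwd=0
After 11 (visit(V)): cur=V back=3 fwd=0
After 12 (back): cur=R back=2 fwd=1

R 2 1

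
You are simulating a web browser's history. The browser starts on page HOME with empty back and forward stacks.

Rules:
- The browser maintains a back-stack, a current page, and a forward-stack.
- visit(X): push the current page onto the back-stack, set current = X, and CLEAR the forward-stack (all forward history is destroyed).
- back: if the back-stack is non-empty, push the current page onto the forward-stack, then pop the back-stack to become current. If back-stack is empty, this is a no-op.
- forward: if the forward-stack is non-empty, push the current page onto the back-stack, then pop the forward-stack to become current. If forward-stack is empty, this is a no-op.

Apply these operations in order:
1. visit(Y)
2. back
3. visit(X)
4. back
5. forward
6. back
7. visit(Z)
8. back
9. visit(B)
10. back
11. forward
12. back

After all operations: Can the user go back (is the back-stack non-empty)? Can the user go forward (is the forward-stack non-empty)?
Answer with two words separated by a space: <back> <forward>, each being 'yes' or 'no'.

Answer: no yes

Derivation:
After 1 (visit(Y)): cur=Y back=1 fwd=0
After 2 (back): cur=HOME back=0 fwd=1
After 3 (visit(X)): cur=X back=1 fwd=0
After 4 (back): cur=HOME back=0 fwd=1
After 5 (forward): cur=X back=1 fwd=0
After 6 (back): cur=HOME back=0 fwd=1
After 7 (visit(Z)): cur=Z back=1 fwd=0
After 8 (back): cur=HOME back=0 fwd=1
After 9 (visit(B)): cur=B back=1 fwd=0
After 10 (back): cur=HOME back=0 fwd=1
After 11 (forward): cur=B back=1 fwd=0
After 12 (back): cur=HOME back=0 fwd=1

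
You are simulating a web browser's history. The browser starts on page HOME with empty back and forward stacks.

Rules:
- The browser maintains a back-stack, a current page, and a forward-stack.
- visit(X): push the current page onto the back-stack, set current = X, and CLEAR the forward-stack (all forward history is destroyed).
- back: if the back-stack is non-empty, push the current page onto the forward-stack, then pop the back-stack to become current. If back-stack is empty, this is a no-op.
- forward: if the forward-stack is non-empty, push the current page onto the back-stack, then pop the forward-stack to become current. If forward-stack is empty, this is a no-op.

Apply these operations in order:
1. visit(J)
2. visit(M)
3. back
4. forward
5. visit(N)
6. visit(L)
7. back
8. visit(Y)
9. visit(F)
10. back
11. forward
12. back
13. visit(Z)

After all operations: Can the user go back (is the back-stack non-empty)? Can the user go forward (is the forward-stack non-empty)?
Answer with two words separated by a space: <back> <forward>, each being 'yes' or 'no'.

After 1 (visit(J)): cur=J back=1 fwd=0
After 2 (visit(M)): cur=M back=2 fwd=0
After 3 (back): cur=J back=1 fwd=1
After 4 (forward): cur=M back=2 fwd=0
After 5 (visit(N)): cur=N back=3 fwd=0
After 6 (visit(L)): cur=L back=4 fwd=0
After 7 (back): cur=N back=3 fwd=1
After 8 (visit(Y)): cur=Y back=4 fwd=0
After 9 (visit(F)): cur=F back=5 fwd=0
After 10 (back): cur=Y back=4 fwd=1
After 11 (forward): cur=F back=5 fwd=0
After 12 (back): cur=Y back=4 fwd=1
After 13 (visit(Z)): cur=Z back=5 fwd=0

Answer: yes no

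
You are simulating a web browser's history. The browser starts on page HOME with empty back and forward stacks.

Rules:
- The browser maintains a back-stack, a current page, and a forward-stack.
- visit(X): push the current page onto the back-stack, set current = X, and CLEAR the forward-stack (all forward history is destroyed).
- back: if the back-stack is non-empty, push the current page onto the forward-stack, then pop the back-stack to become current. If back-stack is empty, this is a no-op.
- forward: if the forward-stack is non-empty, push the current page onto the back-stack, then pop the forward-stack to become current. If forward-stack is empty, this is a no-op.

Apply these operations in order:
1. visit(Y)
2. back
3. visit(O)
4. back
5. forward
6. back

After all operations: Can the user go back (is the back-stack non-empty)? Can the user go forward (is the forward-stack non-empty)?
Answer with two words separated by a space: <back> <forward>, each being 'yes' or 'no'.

After 1 (visit(Y)): cur=Y back=1 fwd=0
After 2 (back): cur=HOME back=0 fwd=1
After 3 (visit(O)): cur=O back=1 fwd=0
After 4 (back): cur=HOME back=0 fwd=1
After 5 (forward): cur=O back=1 fwd=0
After 6 (back): cur=HOME back=0 fwd=1

Answer: no yes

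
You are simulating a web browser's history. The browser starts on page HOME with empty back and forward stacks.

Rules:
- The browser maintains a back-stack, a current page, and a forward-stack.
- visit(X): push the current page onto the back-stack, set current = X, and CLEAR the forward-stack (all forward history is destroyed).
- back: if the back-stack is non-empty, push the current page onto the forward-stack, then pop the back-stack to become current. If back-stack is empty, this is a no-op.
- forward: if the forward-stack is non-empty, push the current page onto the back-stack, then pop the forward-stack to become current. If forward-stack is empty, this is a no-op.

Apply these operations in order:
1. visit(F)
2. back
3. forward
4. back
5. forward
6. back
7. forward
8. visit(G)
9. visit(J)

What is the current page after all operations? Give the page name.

After 1 (visit(F)): cur=F back=1 fwd=0
After 2 (back): cur=HOME back=0 fwd=1
After 3 (forward): cur=F back=1 fwd=0
After 4 (back): cur=HOME back=0 fwd=1
After 5 (forward): cur=F back=1 fwd=0
After 6 (back): cur=HOME back=0 fwd=1
After 7 (forward): cur=F back=1 fwd=0
After 8 (visit(G)): cur=G back=2 fwd=0
After 9 (visit(J)): cur=J back=3 fwd=0

Answer: J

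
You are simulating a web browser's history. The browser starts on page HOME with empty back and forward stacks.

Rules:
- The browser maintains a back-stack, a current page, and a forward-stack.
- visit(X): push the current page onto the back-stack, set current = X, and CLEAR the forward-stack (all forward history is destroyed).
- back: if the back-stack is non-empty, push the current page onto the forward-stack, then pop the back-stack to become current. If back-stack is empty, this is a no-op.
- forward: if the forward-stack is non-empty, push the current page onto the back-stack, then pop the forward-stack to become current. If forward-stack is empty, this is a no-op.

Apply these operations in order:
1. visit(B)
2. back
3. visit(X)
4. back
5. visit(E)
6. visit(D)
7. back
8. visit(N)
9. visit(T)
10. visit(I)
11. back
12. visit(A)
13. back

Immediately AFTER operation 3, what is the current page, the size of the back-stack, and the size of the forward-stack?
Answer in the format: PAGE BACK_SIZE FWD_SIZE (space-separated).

After 1 (visit(B)): cur=B back=1 fwd=0
After 2 (back): cur=HOME back=0 fwd=1
After 3 (visit(X)): cur=X back=1 fwd=0

X 1 0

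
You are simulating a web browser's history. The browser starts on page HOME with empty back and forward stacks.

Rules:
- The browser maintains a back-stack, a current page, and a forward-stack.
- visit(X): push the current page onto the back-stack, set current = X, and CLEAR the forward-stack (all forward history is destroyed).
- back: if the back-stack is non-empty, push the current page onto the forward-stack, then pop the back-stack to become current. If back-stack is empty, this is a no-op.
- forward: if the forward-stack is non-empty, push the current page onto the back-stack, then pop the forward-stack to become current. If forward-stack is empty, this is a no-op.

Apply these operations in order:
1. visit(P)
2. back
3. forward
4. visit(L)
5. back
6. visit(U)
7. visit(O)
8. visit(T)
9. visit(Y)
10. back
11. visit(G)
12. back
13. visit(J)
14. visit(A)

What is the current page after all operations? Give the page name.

After 1 (visit(P)): cur=P back=1 fwd=0
After 2 (back): cur=HOME back=0 fwd=1
After 3 (forward): cur=P back=1 fwd=0
After 4 (visit(L)): cur=L back=2 fwd=0
After 5 (back): cur=P back=1 fwd=1
After 6 (visit(U)): cur=U back=2 fwd=0
After 7 (visit(O)): cur=O back=3 fwd=0
After 8 (visit(T)): cur=T back=4 fwd=0
After 9 (visit(Y)): cur=Y back=5 fwd=0
After 10 (back): cur=T back=4 fwd=1
After 11 (visit(G)): cur=G back=5 fwd=0
After 12 (back): cur=T back=4 fwd=1
After 13 (visit(J)): cur=J back=5 fwd=0
After 14 (visit(A)): cur=A back=6 fwd=0

Answer: A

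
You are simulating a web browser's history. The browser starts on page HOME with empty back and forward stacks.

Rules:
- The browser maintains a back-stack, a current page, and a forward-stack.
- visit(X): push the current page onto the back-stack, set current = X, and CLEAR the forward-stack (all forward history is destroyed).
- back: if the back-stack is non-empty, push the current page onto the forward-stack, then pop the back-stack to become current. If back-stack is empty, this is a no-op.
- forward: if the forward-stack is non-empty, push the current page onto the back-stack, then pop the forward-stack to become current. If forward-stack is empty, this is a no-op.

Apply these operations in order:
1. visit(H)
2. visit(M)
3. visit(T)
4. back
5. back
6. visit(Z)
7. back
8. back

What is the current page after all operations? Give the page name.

After 1 (visit(H)): cur=H back=1 fwd=0
After 2 (visit(M)): cur=M back=2 fwd=0
After 3 (visit(T)): cur=T back=3 fwd=0
After 4 (back): cur=M back=2 fwd=1
After 5 (back): cur=H back=1 fwd=2
After 6 (visit(Z)): cur=Z back=2 fwd=0
After 7 (back): cur=H back=1 fwd=1
After 8 (back): cur=HOME back=0 fwd=2

Answer: HOME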